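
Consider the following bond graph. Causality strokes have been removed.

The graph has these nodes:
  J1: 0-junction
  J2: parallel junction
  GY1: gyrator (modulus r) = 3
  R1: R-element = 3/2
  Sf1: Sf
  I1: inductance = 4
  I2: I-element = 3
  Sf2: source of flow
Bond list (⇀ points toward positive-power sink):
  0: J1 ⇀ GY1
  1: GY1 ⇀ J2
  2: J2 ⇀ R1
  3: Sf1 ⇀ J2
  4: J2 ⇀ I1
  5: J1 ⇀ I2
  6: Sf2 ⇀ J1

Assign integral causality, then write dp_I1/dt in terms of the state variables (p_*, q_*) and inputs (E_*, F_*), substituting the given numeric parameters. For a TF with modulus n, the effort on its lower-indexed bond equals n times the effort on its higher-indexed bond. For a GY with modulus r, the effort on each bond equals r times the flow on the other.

dp_I1/dt = 3*F_Sf2 - p_I2

bond 3 stroke→Sf1  (Sf1: flow source, stroke at near end)
bond 6 stroke→Sf2  (Sf2: flow source, stroke at near end)
bond 4 stroke→I1  (I1 outputs flow p/I1)
bond 5 stroke→I2  (prefer integral on I2)
bond 0 stroke→J1  (J1 needs exactly one e-in)
bond 1 stroke→J2  (GY1: gyrator matches bond 0)
bond 2 stroke→R1  (J2: bond 1 brought effort, rest push out)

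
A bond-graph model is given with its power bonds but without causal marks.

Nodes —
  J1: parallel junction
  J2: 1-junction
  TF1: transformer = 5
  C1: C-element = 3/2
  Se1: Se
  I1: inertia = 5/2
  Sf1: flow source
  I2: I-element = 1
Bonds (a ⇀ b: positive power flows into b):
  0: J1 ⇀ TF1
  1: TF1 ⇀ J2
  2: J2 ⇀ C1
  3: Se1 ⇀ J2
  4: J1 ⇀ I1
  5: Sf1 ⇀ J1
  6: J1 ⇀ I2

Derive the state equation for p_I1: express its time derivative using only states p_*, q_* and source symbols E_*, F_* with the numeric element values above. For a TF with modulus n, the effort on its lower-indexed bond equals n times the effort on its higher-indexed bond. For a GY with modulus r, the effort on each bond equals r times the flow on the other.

#3 stroke at J2  (Se1 (Se) sets effort on bond)
#5 stroke at Sf1  (Sf1 fixes flow; stroke at Sf1)
#2 stroke at J2  (C1 outputs effort q/C1)
#1 stroke at TF1  (J2 needs exactly one f-in)
#0 stroke at J1  (TF TF1: opposite of bond 1)
#4 stroke at I1  (J1 effort already set via bond 0)
#6 stroke at I2  (common-e at J1 fixed by 0)

dp_I1/dt = -5*E_Se1 + 10*q_C1/3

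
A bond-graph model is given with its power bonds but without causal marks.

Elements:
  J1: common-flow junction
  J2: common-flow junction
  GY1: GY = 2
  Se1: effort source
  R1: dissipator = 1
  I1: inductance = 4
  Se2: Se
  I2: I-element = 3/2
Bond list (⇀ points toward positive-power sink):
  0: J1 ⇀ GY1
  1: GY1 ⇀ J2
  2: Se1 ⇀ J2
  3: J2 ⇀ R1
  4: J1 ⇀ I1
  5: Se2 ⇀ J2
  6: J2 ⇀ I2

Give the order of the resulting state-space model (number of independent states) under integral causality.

bond 2 stroke→J2  (source Se1 imposes e)
bond 5 stroke→J2  (Se2: effort source, stroke at far end)
bond 4 stroke→I1  (prefer integral on I1)
bond 0 stroke→J1  (1-jn J1 has f-setter on 4)
bond 1 stroke→J2  (through GY1, causality inverts; strokes same side of GY1)
bond 6 stroke→I2  (prefer integral on I2)
bond 3 stroke→J2  (common-f at J2 fixed by 6)

2  (I1, I2 all integral)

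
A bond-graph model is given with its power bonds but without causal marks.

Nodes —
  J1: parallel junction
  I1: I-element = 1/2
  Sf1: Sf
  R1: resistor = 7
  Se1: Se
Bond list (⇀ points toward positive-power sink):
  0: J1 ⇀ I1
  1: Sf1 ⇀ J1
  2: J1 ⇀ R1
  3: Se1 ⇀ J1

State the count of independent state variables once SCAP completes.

1  (I1 all integral)

β1 stroke at Sf1  (Sf1 fixes flow; stroke at Sf1)
β3 stroke at J1  (source Se1 imposes e)
β0 stroke at I1  (0-jn J1 has e-setter on 3)
β2 stroke at R1  (0-jn J1 has e-setter on 3)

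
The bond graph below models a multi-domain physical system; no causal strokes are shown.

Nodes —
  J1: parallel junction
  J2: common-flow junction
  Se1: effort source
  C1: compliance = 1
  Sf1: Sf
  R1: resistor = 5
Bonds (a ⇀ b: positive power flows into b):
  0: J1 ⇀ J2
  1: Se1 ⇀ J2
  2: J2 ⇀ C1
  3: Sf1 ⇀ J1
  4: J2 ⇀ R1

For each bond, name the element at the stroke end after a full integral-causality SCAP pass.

bond 1 stroke→J2  (Se1 fixes effort; stroke away)
bond 3 stroke→Sf1  (source Sf1 imposes f)
bond 0 stroke→J1  (J1 needs exactly one e-in)
bond 2 stroke→J2  (J2 flow already set via bond 0)
bond 4 stroke→J2  (common-f at J2 fixed by 0)

#0 stroke→J1
#1 stroke→J2
#2 stroke→J2
#3 stroke→Sf1
#4 stroke→J2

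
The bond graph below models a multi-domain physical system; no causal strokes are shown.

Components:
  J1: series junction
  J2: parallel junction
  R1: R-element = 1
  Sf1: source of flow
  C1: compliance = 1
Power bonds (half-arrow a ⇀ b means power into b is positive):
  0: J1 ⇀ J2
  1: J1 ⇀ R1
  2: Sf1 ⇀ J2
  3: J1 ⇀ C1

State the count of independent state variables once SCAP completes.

bond 2 stroke→Sf1  (Sf1 fixes flow; stroke at Sf1)
bond 0 stroke→J2  (J2: last free bond brings effort in)
bond 1 stroke→J1  (J1: bond 0 brought flow, rest push out)
bond 3 stroke→J1  (J1: bond 0 brought flow, rest push out)

1  (C1 all integral)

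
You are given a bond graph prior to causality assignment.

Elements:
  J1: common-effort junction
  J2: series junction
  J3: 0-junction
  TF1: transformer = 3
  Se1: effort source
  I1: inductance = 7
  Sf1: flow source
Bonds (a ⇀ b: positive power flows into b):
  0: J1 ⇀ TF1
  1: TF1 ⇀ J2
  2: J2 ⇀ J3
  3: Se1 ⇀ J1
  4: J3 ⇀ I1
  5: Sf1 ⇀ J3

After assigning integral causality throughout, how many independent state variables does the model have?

1  (I1 all integral)

bond 3 |J1  (source Se1 imposes e)
bond 5 |Sf1  (Sf1 (Sf) sets flow on bond)
bond 0 |TF1  (J1: bond 3 brought effort, rest push out)
bond 1 |J2  (TF1 one-in-one-out from 0)
bond 2 |J3  (J2 needs exactly one f-in)
bond 4 |I1  (0-jn J3 has e-setter on 2)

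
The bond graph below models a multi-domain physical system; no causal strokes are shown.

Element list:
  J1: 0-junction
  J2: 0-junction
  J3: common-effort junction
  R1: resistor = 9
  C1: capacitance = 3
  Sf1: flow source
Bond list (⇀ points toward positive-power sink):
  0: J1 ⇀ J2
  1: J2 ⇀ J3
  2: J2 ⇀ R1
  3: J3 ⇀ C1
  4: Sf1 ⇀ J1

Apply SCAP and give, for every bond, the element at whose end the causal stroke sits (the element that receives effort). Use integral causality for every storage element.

β0 stroke at J1
β1 stroke at J2
β2 stroke at R1
β3 stroke at J3
β4 stroke at Sf1

b4 stroke at Sf1  (Sf1: flow source, stroke at near end)
b0 stroke at J1  (closing 0-jn rule on J1)
b3 stroke at J3  (C1 outputs effort q/C1)
b1 stroke at J2  (J3: bond 3 brought effort, rest push out)
b2 stroke at R1  (0-jn J2 has e-setter on 1)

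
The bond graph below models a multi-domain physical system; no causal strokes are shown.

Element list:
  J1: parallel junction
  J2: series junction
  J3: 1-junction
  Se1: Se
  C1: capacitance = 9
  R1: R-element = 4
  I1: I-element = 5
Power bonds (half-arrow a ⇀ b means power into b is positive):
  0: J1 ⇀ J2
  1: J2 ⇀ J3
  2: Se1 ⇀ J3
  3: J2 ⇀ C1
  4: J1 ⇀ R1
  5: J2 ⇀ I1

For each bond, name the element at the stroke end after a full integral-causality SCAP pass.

bond 0 stroke→J2
bond 1 stroke→J2
bond 2 stroke→J3
bond 3 stroke→J2
bond 4 stroke→J1
bond 5 stroke→I1

bond 2 stroke at J3  (source Se1 imposes e)
bond 1 stroke at J2  (J3 needs exactly one f-in)
bond 3 stroke at J2  (C1 integral (e out))
bond 5 stroke at I1  (prefer integral on I1)
bond 0 stroke at J2  (common-f at J2 fixed by 5)
bond 4 stroke at J1  (J1: last free bond brings effort in)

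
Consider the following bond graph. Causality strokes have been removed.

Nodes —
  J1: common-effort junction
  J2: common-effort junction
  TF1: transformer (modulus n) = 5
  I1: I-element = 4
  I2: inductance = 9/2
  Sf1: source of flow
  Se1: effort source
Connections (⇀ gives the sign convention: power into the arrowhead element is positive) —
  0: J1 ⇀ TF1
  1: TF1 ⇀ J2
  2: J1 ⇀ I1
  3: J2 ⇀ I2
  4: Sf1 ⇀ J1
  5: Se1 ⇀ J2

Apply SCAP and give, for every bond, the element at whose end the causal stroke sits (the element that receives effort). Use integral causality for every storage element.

β0 |J1
β1 |TF1
β2 |I1
β3 |I2
β4 |Sf1
β5 |J2

bond 4 stroke→Sf1  (source Sf1 imposes f)
bond 5 stroke→J2  (Se1 (Se) sets effort on bond)
bond 1 stroke→TF1  (0-jn J2 has e-setter on 5)
bond 3 stroke→I2  (J2 effort already set via bond 5)
bond 0 stroke→J1  (TF1: transformer flips bond 1)
bond 2 stroke→I1  (common-e at J1 fixed by 0)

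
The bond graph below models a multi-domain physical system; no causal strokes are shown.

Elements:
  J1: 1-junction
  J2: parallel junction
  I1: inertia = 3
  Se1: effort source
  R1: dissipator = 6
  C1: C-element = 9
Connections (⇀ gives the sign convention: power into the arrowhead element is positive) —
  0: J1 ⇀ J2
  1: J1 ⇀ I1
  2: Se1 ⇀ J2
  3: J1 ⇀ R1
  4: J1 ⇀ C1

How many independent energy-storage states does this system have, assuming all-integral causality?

#2 |J2  (Se1 fixes effort; stroke away)
#0 |J1  (J2: bond 2 brought effort, rest push out)
#1 |I1  (I1 outputs flow p/I1)
#3 |J1  (1-jn J1 has f-setter on 1)
#4 |J1  (1-jn J1 has f-setter on 1)

2  (C1, I1 all integral)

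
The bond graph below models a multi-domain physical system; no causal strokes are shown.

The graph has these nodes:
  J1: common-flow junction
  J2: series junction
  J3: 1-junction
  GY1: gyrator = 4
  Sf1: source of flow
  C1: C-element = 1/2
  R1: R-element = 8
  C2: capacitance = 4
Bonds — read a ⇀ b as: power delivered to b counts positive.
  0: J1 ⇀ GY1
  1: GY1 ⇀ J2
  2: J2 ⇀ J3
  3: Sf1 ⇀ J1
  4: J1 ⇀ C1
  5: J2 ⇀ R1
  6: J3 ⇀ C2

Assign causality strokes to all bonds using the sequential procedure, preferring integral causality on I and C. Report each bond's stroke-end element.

β3 stroke at Sf1  (Sf1 fixes flow; stroke at Sf1)
β0 stroke at J1  (J1 flow already set via bond 3)
β4 stroke at J1  (J1: bond 3 brought flow, rest push out)
β1 stroke at J2  (GY1: gyrator matches bond 0)
β6 stroke at J3  (prefer integral on C2)
β2 stroke at J2  (only one flow-in slot at J3)
β5 stroke at R1  (J2: last free bond brings flow in)

b0 stroke→J1
b1 stroke→J2
b2 stroke→J2
b3 stroke→Sf1
b4 stroke→J1
b5 stroke→R1
b6 stroke→J3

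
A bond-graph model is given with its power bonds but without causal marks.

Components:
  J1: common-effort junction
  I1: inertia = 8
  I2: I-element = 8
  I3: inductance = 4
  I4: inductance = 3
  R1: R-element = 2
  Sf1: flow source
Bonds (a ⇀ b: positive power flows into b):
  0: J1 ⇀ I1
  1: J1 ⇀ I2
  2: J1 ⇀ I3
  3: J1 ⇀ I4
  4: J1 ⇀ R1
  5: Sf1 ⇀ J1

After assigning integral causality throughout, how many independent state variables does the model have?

bond 5 stroke→Sf1  (Sf1: flow source, stroke at near end)
bond 0 stroke→I1  (prefer integral on I1)
bond 1 stroke→I2  (I2 outputs flow p/I2)
bond 2 stroke→I3  (I3 integral (f out))
bond 3 stroke→I4  (I4 outputs flow p/I4)
bond 4 stroke→J1  (closing 0-jn rule on J1)

4  (I1, I2, I3, I4 all integral)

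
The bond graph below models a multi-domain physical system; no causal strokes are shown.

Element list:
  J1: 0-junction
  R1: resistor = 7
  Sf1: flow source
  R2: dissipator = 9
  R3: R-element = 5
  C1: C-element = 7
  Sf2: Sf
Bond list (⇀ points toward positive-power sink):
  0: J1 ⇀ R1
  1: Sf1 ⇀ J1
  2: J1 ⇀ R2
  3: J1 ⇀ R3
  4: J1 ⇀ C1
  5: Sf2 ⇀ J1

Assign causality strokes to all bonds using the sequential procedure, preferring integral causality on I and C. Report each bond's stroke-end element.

b1 →Sf1  (Sf1: flow source, stroke at near end)
b5 →Sf2  (Sf2 (Sf) sets flow on bond)
b4 →J1  (C1 outputs effort q/C1)
b0 →R1  (0-jn J1 has e-setter on 4)
b2 →R2  (J1 effort already set via bond 4)
b3 →R3  (J1 effort already set via bond 4)

bond 0 |R1
bond 1 |Sf1
bond 2 |R2
bond 3 |R3
bond 4 |J1
bond 5 |Sf2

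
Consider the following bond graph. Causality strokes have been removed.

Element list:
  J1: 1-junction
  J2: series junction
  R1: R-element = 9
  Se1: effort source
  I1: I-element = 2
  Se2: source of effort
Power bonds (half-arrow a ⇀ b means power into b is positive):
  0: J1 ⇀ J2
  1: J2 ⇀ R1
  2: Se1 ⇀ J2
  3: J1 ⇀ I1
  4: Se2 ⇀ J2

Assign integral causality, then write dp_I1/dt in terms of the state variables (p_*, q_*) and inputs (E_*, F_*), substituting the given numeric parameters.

dp_I1/dt = E_Se1 + E_Se2 - 9*p_I1/2

#2 stroke→J2  (Se1: effort source, stroke at far end)
#4 stroke→J2  (Se2 (Se) sets effort on bond)
#3 stroke→I1  (prefer integral on I1)
#0 stroke→J1  (J1 flow already set via bond 3)
#1 stroke→J2  (1-jn J2 has f-setter on 0)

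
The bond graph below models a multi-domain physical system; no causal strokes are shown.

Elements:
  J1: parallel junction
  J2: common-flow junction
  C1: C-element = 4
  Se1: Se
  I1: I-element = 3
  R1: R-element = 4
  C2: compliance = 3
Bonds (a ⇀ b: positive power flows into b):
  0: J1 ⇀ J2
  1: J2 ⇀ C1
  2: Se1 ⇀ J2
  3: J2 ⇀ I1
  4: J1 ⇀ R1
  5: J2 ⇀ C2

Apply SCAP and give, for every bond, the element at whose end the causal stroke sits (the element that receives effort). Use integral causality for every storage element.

bond 0 stroke→J2
bond 1 stroke→J2
bond 2 stroke→J2
bond 3 stroke→I1
bond 4 stroke→J1
bond 5 stroke→J2

#2 stroke→J2  (Se1 fixes effort; stroke away)
#1 stroke→J2  (C1 integral (e out))
#3 stroke→I1  (I1: I, integral causality)
#0 stroke→J2  (common-f at J2 fixed by 3)
#5 stroke→J2  (J2 flow already set via bond 3)
#4 stroke→J1  (only one effort-in slot at J1)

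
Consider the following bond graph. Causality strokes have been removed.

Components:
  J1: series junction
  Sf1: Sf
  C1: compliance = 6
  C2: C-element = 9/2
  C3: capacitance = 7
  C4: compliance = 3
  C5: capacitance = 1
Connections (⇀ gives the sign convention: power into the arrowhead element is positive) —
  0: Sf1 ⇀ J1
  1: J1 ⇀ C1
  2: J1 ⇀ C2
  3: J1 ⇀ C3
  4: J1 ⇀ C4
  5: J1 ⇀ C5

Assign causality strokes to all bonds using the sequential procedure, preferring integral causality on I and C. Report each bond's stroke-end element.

b0 stroke→Sf1
b1 stroke→J1
b2 stroke→J1
b3 stroke→J1
b4 stroke→J1
b5 stroke→J1

b0 stroke at Sf1  (Sf1 (Sf) sets flow on bond)
b1 stroke at J1  (J1: bond 0 brought flow, rest push out)
b2 stroke at J1  (J1: bond 0 brought flow, rest push out)
b3 stroke at J1  (1-jn J1 has f-setter on 0)
b4 stroke at J1  (1-jn J1 has f-setter on 0)
b5 stroke at J1  (J1: bond 0 brought flow, rest push out)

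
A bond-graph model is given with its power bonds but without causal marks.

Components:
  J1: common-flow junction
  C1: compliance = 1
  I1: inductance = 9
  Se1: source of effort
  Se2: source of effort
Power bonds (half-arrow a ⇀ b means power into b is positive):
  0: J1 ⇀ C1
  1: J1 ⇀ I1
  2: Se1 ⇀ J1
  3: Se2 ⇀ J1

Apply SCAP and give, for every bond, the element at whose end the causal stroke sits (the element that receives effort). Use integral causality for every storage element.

b2 stroke at J1  (Se1 fixes effort; stroke away)
b3 stroke at J1  (Se2: effort source, stroke at far end)
b0 stroke at J1  (C1 integral (e out))
b1 stroke at I1  (J1 needs exactly one f-in)

#0 →J1
#1 →I1
#2 →J1
#3 →J1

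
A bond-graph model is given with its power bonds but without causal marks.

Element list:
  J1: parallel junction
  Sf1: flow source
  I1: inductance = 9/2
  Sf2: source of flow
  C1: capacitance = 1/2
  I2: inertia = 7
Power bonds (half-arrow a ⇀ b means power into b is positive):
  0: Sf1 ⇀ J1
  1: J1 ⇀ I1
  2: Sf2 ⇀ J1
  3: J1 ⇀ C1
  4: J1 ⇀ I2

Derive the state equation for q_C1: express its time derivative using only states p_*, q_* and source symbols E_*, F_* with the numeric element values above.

dq_C1/dt = F_Sf1 + F_Sf2 - 2*p_I1/9 - p_I2/7

#0 stroke at Sf1  (Sf1: flow source, stroke at near end)
#2 stroke at Sf2  (Sf2: flow source, stroke at near end)
#1 stroke at I1  (I1 integral (f out))
#3 stroke at J1  (prefer integral on C1)
#4 stroke at I2  (J1: bond 3 brought effort, rest push out)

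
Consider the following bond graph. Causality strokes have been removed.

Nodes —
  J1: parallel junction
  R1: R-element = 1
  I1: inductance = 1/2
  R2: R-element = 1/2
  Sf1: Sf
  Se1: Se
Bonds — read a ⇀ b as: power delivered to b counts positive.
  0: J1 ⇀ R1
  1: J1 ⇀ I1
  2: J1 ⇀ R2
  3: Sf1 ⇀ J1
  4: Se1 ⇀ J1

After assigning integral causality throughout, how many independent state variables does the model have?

1  (I1 all integral)

b3 stroke at Sf1  (source Sf1 imposes f)
b4 stroke at J1  (Se1: effort source, stroke at far end)
b0 stroke at R1  (0-jn J1 has e-setter on 4)
b1 stroke at I1  (J1 effort already set via bond 4)
b2 stroke at R2  (J1 effort already set via bond 4)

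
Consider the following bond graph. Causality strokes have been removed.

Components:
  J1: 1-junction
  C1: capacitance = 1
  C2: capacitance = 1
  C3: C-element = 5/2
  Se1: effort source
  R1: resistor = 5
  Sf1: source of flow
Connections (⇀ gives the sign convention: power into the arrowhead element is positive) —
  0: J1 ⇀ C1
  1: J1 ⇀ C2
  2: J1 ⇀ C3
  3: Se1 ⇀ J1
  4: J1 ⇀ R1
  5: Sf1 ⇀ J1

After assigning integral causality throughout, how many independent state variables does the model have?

3  (C1, C2, C3 all integral)

β3 |J1  (Se1 fixes effort; stroke away)
β5 |Sf1  (Sf1 fixes flow; stroke at Sf1)
β0 |J1  (common-f at J1 fixed by 5)
β1 |J1  (J1 flow already set via bond 5)
β2 |J1  (common-f at J1 fixed by 5)
β4 |J1  (J1: bond 5 brought flow, rest push out)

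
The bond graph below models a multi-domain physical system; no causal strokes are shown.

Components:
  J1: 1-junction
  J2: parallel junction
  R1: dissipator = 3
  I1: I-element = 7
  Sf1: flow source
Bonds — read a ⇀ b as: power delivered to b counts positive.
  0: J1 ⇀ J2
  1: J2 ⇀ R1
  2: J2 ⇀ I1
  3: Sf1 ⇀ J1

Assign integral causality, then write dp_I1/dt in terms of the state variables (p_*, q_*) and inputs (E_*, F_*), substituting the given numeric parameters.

#3 →Sf1  (Sf1: flow source, stroke at near end)
#0 →J1  (J1 flow already set via bond 3)
#2 →I1  (I1 outputs flow p/I1)
#1 →J2  (only one effort-in slot at J2)

dp_I1/dt = 3*F_Sf1 - 3*p_I1/7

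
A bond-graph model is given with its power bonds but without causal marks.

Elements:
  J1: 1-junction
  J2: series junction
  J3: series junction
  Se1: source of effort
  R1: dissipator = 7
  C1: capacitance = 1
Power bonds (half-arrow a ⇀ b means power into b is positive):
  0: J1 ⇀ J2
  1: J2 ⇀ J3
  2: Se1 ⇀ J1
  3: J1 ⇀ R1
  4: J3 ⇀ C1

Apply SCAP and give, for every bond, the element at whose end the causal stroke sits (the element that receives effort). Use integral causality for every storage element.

#2 |J1  (Se1 fixes effort; stroke away)
#4 |J3  (C1 integral (e out))
#1 |J2  (only one flow-in slot at J3)
#0 |J1  (only one flow-in slot at J2)
#3 |R1  (only one flow-in slot at J1)

#0 stroke→J1
#1 stroke→J2
#2 stroke→J1
#3 stroke→R1
#4 stroke→J3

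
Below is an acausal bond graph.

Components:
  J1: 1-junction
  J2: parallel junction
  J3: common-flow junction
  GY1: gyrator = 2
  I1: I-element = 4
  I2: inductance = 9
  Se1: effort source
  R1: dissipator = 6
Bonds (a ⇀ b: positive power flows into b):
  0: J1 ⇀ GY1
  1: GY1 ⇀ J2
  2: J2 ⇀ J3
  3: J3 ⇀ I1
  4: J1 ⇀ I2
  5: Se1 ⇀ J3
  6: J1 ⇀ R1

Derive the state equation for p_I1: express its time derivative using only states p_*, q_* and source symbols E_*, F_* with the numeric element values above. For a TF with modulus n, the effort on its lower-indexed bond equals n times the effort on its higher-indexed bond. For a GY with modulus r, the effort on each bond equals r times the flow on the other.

b5 →J3  (source Se1 imposes e)
b3 →I1  (I1: I, integral causality)
b2 →J3  (J3 flow already set via bond 3)
b1 →J2  (J2: last free bond brings effort in)
b0 →J1  (GY1 both-in/both-out from 1)
b4 →I2  (prefer integral on I2)
b6 →J1  (1-jn J1 has f-setter on 4)

dp_I1/dt = E_Se1 + 2*p_I2/9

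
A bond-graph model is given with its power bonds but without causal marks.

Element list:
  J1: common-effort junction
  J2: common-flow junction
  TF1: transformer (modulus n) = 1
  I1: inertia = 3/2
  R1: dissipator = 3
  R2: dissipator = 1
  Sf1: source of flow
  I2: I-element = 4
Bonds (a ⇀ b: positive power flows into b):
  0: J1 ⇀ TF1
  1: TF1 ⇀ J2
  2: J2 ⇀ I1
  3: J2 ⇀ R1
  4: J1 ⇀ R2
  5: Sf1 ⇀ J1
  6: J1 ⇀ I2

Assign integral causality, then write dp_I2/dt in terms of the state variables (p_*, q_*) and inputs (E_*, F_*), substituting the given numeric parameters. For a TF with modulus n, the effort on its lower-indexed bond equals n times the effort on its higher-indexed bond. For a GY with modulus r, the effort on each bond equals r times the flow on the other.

β5 stroke→Sf1  (Sf1 fixes flow; stroke at Sf1)
β2 stroke→I1  (I1 integral (f out))
β1 stroke→J2  (J2 flow already set via bond 2)
β3 stroke→J2  (J2 flow already set via bond 2)
β0 stroke→TF1  (TF TF1: opposite of bond 1)
β6 stroke→I2  (prefer integral on I2)
β4 stroke→J1  (closing 0-jn rule on J1)

dp_I2/dt = F_Sf1 - 2*p_I1/3 - p_I2/4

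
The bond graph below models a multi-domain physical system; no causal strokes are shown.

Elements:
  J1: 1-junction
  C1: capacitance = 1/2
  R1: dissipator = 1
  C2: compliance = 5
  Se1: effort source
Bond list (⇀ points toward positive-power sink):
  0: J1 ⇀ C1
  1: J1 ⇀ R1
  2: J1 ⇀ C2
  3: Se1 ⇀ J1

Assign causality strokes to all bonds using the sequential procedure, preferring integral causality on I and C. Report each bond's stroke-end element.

bond 3 stroke at J1  (Se1 fixes effort; stroke away)
bond 0 stroke at J1  (C1: C, integral causality)
bond 2 stroke at J1  (C2 outputs effort q/C2)
bond 1 stroke at R1  (only one flow-in slot at J1)

β0 stroke→J1
β1 stroke→R1
β2 stroke→J1
β3 stroke→J1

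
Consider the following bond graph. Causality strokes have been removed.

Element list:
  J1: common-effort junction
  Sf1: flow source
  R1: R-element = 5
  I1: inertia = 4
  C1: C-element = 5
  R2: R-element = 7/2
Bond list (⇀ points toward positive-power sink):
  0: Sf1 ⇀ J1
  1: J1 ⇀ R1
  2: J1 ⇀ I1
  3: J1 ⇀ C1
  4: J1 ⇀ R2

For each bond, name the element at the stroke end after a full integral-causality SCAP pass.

b0 →Sf1
b1 →R1
b2 →I1
b3 →J1
b4 →R2

b0 →Sf1  (Sf1 (Sf) sets flow on bond)
b2 →I1  (I1 outputs flow p/I1)
b3 →J1  (C1: C, integral causality)
b1 →R1  (0-jn J1 has e-setter on 3)
b4 →R2  (0-jn J1 has e-setter on 3)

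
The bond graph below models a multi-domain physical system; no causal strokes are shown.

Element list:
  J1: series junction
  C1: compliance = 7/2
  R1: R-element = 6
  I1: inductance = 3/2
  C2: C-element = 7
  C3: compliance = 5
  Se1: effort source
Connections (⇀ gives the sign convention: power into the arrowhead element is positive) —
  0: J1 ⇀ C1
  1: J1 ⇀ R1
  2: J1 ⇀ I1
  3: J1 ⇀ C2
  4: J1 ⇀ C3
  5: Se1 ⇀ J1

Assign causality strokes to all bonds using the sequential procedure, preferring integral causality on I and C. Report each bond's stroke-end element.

b0 stroke at J1
b1 stroke at J1
b2 stroke at I1
b3 stroke at J1
b4 stroke at J1
b5 stroke at J1

b5 stroke→J1  (Se1 (Se) sets effort on bond)
b0 stroke→J1  (C1 outputs effort q/C1)
b2 stroke→I1  (I1: I, integral causality)
b1 stroke→J1  (common-f at J1 fixed by 2)
b3 stroke→J1  (common-f at J1 fixed by 2)
b4 stroke→J1  (J1 flow already set via bond 2)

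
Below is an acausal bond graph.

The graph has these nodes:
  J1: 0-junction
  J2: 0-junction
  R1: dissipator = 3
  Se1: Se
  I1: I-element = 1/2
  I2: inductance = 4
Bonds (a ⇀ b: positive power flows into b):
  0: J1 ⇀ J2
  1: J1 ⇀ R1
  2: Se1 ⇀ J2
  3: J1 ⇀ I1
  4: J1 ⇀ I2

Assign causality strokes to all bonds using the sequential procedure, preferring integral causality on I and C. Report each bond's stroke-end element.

β0 |J1
β1 |R1
β2 |J2
β3 |I1
β4 |I2

bond 2 |J2  (source Se1 imposes e)
bond 0 |J1  (J2 effort already set via bond 2)
bond 1 |R1  (0-jn J1 has e-setter on 0)
bond 3 |I1  (J1 effort already set via bond 0)
bond 4 |I2  (0-jn J1 has e-setter on 0)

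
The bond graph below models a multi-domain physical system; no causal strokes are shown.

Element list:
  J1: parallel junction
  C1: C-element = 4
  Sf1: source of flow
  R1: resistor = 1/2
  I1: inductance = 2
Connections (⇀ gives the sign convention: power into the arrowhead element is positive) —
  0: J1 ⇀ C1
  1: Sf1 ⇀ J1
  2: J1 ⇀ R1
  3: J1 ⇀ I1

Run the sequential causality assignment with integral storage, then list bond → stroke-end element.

bond 1 →Sf1  (Sf1 (Sf) sets flow on bond)
bond 0 →J1  (C1 outputs effort q/C1)
bond 2 →R1  (J1 effort already set via bond 0)
bond 3 →I1  (0-jn J1 has e-setter on 0)

#0 →J1
#1 →Sf1
#2 →R1
#3 →I1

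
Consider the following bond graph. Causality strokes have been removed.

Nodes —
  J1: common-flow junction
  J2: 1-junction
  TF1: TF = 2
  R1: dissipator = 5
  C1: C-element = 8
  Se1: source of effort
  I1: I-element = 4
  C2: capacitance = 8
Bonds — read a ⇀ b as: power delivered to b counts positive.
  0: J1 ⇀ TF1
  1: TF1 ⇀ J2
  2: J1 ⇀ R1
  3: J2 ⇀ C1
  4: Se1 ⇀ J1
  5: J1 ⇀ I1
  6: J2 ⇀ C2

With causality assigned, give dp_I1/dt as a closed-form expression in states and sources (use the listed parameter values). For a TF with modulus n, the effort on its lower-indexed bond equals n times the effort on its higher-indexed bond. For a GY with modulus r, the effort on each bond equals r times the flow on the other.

#4 →J1  (Se1 fixes effort; stroke away)
#3 →J2  (C1 integral (e out))
#5 →I1  (prefer integral on I1)
#0 →J1  (J1: bond 5 brought flow, rest push out)
#2 →J1  (common-f at J1 fixed by 5)
#1 →TF1  (TF TF1: opposite of bond 0)
#6 →J2  (J2: bond 1 brought flow, rest push out)

dp_I1/dt = E_Se1 - 5*p_I1/4 - q_C1/4 - q_C2/4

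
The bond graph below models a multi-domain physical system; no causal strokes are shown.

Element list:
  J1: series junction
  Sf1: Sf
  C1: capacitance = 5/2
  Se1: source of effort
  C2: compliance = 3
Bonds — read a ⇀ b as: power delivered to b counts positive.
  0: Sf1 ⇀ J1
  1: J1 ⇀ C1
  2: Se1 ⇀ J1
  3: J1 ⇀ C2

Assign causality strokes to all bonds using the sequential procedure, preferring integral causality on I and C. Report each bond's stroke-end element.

#0 |Sf1  (source Sf1 imposes f)
#2 |J1  (source Se1 imposes e)
#1 |J1  (1-jn J1 has f-setter on 0)
#3 |J1  (J1 flow already set via bond 0)

b0 |Sf1
b1 |J1
b2 |J1
b3 |J1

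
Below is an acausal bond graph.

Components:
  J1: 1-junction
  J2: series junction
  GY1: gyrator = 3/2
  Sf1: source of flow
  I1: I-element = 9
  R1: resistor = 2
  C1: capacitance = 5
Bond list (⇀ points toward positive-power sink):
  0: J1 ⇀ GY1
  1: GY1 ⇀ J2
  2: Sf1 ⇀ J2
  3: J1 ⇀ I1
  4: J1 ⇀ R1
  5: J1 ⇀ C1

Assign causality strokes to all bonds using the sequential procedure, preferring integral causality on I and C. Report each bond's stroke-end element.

b0 stroke→J1
b1 stroke→J2
b2 stroke→Sf1
b3 stroke→I1
b4 stroke→J1
b5 stroke→J1

b2 →Sf1  (source Sf1 imposes f)
b1 →J2  (common-f at J2 fixed by 2)
b0 →J1  (GY1 both-in/both-out from 1)
b3 →I1  (I1: I, integral causality)
b4 →J1  (1-jn J1 has f-setter on 3)
b5 →J1  (common-f at J1 fixed by 3)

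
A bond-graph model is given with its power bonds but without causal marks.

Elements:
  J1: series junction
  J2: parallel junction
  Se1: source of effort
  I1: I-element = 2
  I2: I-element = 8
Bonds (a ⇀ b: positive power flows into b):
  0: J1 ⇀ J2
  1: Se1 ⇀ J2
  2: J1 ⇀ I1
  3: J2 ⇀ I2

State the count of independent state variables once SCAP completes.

2  (I1, I2 all integral)

#1 |J2  (Se1 (Se) sets effort on bond)
#0 |J1  (J2 effort already set via bond 1)
#3 |I2  (0-jn J2 has e-setter on 1)
#2 |I1  (J1 needs exactly one f-in)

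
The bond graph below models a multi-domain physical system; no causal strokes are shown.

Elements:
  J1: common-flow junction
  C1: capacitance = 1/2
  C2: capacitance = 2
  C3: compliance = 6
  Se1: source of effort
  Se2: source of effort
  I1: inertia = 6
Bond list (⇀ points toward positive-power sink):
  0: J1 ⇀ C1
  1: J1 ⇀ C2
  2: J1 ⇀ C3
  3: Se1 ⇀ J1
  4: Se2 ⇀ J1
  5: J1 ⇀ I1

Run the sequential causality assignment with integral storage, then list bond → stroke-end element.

#3 →J1  (Se1 (Se) sets effort on bond)
#4 →J1  (Se2 fixes effort; stroke away)
#0 →J1  (C1 integral (e out))
#1 →J1  (prefer integral on C2)
#2 →J1  (C3 outputs effort q/C3)
#5 →I1  (J1: last free bond brings flow in)

b0 →J1
b1 →J1
b2 →J1
b3 →J1
b4 →J1
b5 →I1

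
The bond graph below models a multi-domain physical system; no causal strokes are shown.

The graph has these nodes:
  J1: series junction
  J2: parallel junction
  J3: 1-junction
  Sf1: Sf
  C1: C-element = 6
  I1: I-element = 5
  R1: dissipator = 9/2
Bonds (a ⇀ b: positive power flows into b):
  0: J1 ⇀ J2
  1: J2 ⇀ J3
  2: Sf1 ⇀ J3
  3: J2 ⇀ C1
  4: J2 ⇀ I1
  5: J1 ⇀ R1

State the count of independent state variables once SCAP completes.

2  (C1, I1 all integral)

β2 stroke at Sf1  (Sf1 (Sf) sets flow on bond)
β1 stroke at J3  (J3 flow already set via bond 2)
β3 stroke at J2  (C1 integral (e out))
β0 stroke at J1  (J2 effort already set via bond 3)
β4 stroke at I1  (common-e at J2 fixed by 3)
β5 stroke at R1  (J1 needs exactly one f-in)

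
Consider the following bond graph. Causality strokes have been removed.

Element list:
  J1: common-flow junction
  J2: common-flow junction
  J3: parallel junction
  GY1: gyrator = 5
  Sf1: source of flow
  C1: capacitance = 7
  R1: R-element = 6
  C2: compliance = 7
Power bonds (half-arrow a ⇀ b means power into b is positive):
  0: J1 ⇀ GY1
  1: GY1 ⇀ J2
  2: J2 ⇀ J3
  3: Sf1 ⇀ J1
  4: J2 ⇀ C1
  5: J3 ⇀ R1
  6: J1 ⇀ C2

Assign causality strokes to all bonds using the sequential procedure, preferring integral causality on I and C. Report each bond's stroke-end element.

#0 →J1
#1 →J2
#2 →J3
#3 →Sf1
#4 →J2
#5 →R1
#6 →J1

β3 stroke at Sf1  (Sf1 fixes flow; stroke at Sf1)
β0 stroke at J1  (common-f at J1 fixed by 3)
β6 stroke at J1  (common-f at J1 fixed by 3)
β1 stroke at J2  (GY1 both-in/both-out from 0)
β4 stroke at J2  (C1 outputs effort q/C1)
β2 stroke at J3  (J2: last free bond brings flow in)
β5 stroke at R1  (common-e at J3 fixed by 2)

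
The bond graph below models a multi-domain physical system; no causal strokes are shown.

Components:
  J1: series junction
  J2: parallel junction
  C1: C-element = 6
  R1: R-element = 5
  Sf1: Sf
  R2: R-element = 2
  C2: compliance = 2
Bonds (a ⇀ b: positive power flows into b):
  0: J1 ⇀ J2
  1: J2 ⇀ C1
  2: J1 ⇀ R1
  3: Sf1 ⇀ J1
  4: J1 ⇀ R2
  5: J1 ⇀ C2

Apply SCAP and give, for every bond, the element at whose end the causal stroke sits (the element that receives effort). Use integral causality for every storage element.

b0 |J1
b1 |J2
b2 |J1
b3 |Sf1
b4 |J1
b5 |J1

β3 stroke at Sf1  (source Sf1 imposes f)
β0 stroke at J1  (common-f at J1 fixed by 3)
β2 stroke at J1  (J1 flow already set via bond 3)
β4 stroke at J1  (J1: bond 3 brought flow, rest push out)
β5 stroke at J1  (common-f at J1 fixed by 3)
β1 stroke at J2  (closing 0-jn rule on J2)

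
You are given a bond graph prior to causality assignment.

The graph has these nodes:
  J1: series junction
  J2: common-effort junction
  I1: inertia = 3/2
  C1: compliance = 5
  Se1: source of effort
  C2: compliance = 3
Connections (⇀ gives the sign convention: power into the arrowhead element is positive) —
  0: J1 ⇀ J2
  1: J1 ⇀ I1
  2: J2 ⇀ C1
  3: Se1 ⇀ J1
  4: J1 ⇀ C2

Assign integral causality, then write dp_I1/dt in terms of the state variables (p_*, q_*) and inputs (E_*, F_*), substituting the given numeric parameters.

b3 |J1  (Se1 (Se) sets effort on bond)
b1 |I1  (I1 outputs flow p/I1)
b0 |J1  (J1: bond 1 brought flow, rest push out)
b4 |J1  (common-f at J1 fixed by 1)
b2 |J2  (closing 0-jn rule on J2)

dp_I1/dt = E_Se1 - q_C1/5 - q_C2/3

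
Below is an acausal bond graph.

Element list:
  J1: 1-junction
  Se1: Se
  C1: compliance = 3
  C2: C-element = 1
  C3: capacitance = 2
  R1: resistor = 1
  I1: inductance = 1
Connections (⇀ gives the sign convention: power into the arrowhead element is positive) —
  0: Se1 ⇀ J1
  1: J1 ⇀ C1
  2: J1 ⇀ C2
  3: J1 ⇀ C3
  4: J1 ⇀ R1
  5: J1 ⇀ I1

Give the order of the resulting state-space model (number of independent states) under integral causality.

4  (C1, C2, C3, I1 all integral)

bond 0 |J1  (Se1 (Se) sets effort on bond)
bond 1 |J1  (C1: C, integral causality)
bond 2 |J1  (C2: C, integral causality)
bond 3 |J1  (C3 outputs effort q/C3)
bond 5 |I1  (I1 outputs flow p/I1)
bond 4 |J1  (common-f at J1 fixed by 5)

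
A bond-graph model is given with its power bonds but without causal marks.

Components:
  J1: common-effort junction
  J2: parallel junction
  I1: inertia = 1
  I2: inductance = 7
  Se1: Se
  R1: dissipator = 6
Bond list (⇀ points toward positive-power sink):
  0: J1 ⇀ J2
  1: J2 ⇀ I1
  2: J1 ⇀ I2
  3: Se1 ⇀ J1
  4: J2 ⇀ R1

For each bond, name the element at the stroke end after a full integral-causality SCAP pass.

bond 0 stroke at J2
bond 1 stroke at I1
bond 2 stroke at I2
bond 3 stroke at J1
bond 4 stroke at R1

b3 stroke at J1  (source Se1 imposes e)
b0 stroke at J2  (J1 effort already set via bond 3)
b2 stroke at I2  (J1 effort already set via bond 3)
b1 stroke at I1  (J2 effort already set via bond 0)
b4 stroke at R1  (J2: bond 0 brought effort, rest push out)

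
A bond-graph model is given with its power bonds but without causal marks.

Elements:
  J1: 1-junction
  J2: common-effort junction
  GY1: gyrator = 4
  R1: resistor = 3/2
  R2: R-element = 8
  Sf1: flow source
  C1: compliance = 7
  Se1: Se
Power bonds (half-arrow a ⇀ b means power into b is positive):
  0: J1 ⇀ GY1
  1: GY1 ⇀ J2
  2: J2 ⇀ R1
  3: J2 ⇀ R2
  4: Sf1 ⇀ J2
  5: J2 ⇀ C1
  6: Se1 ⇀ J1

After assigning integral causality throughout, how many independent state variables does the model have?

1  (C1 all integral)

#4 |Sf1  (Sf1 (Sf) sets flow on bond)
#6 |J1  (Se1: effort source, stroke at far end)
#0 |GY1  (only one flow-in slot at J1)
#1 |GY1  (through GY1, causality inverts; strokes same side of GY1)
#5 |J2  (C1: C, integral causality)
#2 |R1  (J2: bond 5 brought effort, rest push out)
#3 |R2  (J2 effort already set via bond 5)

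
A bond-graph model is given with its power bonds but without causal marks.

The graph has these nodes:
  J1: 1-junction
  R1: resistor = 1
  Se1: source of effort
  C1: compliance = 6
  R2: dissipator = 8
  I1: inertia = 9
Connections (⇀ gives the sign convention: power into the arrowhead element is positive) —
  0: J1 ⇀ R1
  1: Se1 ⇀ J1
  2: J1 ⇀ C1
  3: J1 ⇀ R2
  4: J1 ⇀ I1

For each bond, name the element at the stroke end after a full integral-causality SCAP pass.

bond 1 stroke at J1  (source Se1 imposes e)
bond 2 stroke at J1  (C1 integral (e out))
bond 4 stroke at I1  (I1 integral (f out))
bond 0 stroke at J1  (J1: bond 4 brought flow, rest push out)
bond 3 stroke at J1  (J1 flow already set via bond 4)

β0 stroke→J1
β1 stroke→J1
β2 stroke→J1
β3 stroke→J1
β4 stroke→I1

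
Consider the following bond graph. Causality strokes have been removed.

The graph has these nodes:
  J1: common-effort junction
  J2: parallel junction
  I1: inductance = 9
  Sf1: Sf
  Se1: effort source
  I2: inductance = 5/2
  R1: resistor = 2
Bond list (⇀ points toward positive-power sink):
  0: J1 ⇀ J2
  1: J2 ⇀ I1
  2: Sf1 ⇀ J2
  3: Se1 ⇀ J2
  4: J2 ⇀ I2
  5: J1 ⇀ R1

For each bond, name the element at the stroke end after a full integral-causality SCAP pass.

β2 stroke→Sf1  (Sf1: flow source, stroke at near end)
β3 stroke→J2  (source Se1 imposes e)
β0 stroke→J1  (common-e at J2 fixed by 3)
β1 stroke→I1  (0-jn J2 has e-setter on 3)
β4 stroke→I2  (common-e at J2 fixed by 3)
β5 stroke→R1  (J1: bond 0 brought effort, rest push out)

#0 →J1
#1 →I1
#2 →Sf1
#3 →J2
#4 →I2
#5 →R1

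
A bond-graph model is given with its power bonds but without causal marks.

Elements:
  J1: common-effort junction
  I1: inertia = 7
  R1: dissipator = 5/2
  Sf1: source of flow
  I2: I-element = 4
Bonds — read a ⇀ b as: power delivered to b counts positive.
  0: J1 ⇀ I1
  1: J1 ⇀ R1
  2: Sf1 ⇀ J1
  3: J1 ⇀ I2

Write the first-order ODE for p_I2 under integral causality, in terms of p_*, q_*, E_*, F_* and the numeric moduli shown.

dp_I2/dt = 5*F_Sf1/2 - 5*p_I1/14 - 5*p_I2/8

#2 →Sf1  (Sf1: flow source, stroke at near end)
#0 →I1  (I1: I, integral causality)
#3 →I2  (I2: I, integral causality)
#1 →J1  (only one effort-in slot at J1)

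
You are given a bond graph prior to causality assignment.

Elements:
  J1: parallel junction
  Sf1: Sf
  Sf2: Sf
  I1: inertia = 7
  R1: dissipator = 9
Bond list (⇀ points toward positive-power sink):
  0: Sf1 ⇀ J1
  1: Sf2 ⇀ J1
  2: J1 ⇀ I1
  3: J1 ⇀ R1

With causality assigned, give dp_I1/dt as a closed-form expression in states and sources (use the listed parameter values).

bond 0 stroke→Sf1  (Sf1 fixes flow; stroke at Sf1)
bond 1 stroke→Sf2  (Sf2: flow source, stroke at near end)
bond 2 stroke→I1  (I1: I, integral causality)
bond 3 stroke→J1  (J1 needs exactly one e-in)

dp_I1/dt = 9*F_Sf1 + 9*F_Sf2 - 9*p_I1/7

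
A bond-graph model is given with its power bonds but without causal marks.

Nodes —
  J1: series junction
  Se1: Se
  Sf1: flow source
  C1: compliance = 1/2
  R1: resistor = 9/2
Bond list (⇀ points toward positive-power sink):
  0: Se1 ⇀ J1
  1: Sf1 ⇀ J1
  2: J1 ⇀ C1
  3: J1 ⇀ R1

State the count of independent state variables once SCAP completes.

b0 stroke→J1  (Se1 (Se) sets effort on bond)
b1 stroke→Sf1  (Sf1 (Sf) sets flow on bond)
b2 stroke→J1  (J1 flow already set via bond 1)
b3 stroke→J1  (J1 flow already set via bond 1)

1  (C1 all integral)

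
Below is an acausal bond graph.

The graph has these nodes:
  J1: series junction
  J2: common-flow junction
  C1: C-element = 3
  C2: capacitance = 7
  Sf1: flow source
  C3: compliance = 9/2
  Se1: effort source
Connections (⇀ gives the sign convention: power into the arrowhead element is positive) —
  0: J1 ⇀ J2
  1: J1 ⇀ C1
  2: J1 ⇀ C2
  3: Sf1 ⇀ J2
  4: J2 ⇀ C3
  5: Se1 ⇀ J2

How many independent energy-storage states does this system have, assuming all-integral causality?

b3 stroke→Sf1  (Sf1: flow source, stroke at near end)
b5 stroke→J2  (Se1: effort source, stroke at far end)
b0 stroke→J2  (J2: bond 3 brought flow, rest push out)
b4 stroke→J2  (J2 flow already set via bond 3)
b1 stroke→J1  (J1: bond 0 brought flow, rest push out)
b2 stroke→J1  (common-f at J1 fixed by 0)

3  (C1, C2, C3 all integral)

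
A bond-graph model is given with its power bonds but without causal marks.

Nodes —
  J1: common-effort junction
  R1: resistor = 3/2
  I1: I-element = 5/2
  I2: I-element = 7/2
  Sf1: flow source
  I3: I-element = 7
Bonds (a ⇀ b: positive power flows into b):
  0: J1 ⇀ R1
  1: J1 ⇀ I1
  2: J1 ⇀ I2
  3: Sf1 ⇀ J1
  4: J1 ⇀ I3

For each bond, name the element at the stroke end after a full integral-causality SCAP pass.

b0 stroke→J1
b1 stroke→I1
b2 stroke→I2
b3 stroke→Sf1
b4 stroke→I3

bond 3 →Sf1  (Sf1 (Sf) sets flow on bond)
bond 1 →I1  (I1 outputs flow p/I1)
bond 2 →I2  (I2: I, integral causality)
bond 4 →I3  (prefer integral on I3)
bond 0 →J1  (only one effort-in slot at J1)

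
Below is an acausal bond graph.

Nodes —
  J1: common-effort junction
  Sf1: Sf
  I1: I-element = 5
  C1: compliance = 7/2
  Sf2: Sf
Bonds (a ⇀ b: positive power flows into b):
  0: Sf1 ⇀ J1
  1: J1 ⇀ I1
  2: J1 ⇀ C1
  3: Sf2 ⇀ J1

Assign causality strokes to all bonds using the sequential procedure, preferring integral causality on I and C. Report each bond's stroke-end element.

β0 →Sf1  (Sf1 fixes flow; stroke at Sf1)
β3 →Sf2  (Sf2 fixes flow; stroke at Sf2)
β1 →I1  (I1 outputs flow p/I1)
β2 →J1  (closing 0-jn rule on J1)

#0 stroke→Sf1
#1 stroke→I1
#2 stroke→J1
#3 stroke→Sf2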